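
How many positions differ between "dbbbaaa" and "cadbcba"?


Comparing "dbbbaaa" and "cadbcba" position by position:
  Position 0: 'd' vs 'c' => DIFFER
  Position 1: 'b' vs 'a' => DIFFER
  Position 2: 'b' vs 'd' => DIFFER
  Position 3: 'b' vs 'b' => same
  Position 4: 'a' vs 'c' => DIFFER
  Position 5: 'a' vs 'b' => DIFFER
  Position 6: 'a' vs 'a' => same
Positions that differ: 5

5


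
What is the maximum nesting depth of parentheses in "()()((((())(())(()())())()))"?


Input: "()()((((())(())(()())())()))"
Tracking depth:
  Position 0 '(': depth becomes 1
  Position 1 ')': depth becomes 0
  Position 2 '(': depth becomes 1
  Position 3 ')': depth becomes 0
  Position 4 '(': depth becomes 1
  Position 5 '(': depth becomes 2
  Position 6 '(': depth becomes 3
  Position 7 '(': depth becomes 4
  Position 8 '(': depth becomes 5
  Position 9 ')': depth becomes 4
  Position 10 ')': depth becomes 3
  Position 11 '(': depth becomes 4
  Position 12 '(': depth becomes 5
  Position 13 ')': depth becomes 4
  Position 14 ')': depth becomes 3
  Position 15 '(': depth becomes 4
  Position 16 '(': depth becomes 5
  Position 17 ')': depth becomes 4
  Position 18 '(': depth becomes 5
  Position 19 ')': depth becomes 4
  Position 20 ')': depth becomes 3
  Position 21 '(': depth becomes 4
  Position 22 ')': depth becomes 3
  Position 23 ')': depth becomes 2
  Position 24 '(': depth becomes 3
  Position 25 ')': depth becomes 2
  Position 26 ')': depth becomes 1
  Position 27 ')': depth becomes 0
Maximum depth reached: 5

5


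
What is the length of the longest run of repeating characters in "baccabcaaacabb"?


Input: "baccabcaaacabb"
Scanning for longest run:
  Position 1 ('a'): new char, reset run to 1
  Position 2 ('c'): new char, reset run to 1
  Position 3 ('c'): continues run of 'c', length=2
  Position 4 ('a'): new char, reset run to 1
  Position 5 ('b'): new char, reset run to 1
  Position 6 ('c'): new char, reset run to 1
  Position 7 ('a'): new char, reset run to 1
  Position 8 ('a'): continues run of 'a', length=2
  Position 9 ('a'): continues run of 'a', length=3
  Position 10 ('c'): new char, reset run to 1
  Position 11 ('a'): new char, reset run to 1
  Position 12 ('b'): new char, reset run to 1
  Position 13 ('b'): continues run of 'b', length=2
Longest run: 'a' with length 3

3


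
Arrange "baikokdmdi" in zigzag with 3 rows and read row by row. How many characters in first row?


Zigzag "baikokdmdi" into 3 rows:
Placing characters:
  'b' => row 0
  'a' => row 1
  'i' => row 2
  'k' => row 1
  'o' => row 0
  'k' => row 1
  'd' => row 2
  'm' => row 1
  'd' => row 0
  'i' => row 1
Rows:
  Row 0: "bod"
  Row 1: "akkmi"
  Row 2: "id"
First row length: 3

3


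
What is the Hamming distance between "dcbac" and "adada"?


Comparing "dcbac" and "adada" position by position:
  Position 0: 'd' vs 'a' => differ
  Position 1: 'c' vs 'd' => differ
  Position 2: 'b' vs 'a' => differ
  Position 3: 'a' vs 'd' => differ
  Position 4: 'c' vs 'a' => differ
Total differences (Hamming distance): 5

5


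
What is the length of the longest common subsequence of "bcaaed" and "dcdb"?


LCS of "bcaaed" and "dcdb"
DP table:
           d    c    d    b
      0    0    0    0    0
  b   0    0    0    0    1
  c   0    0    1    1    1
  a   0    0    1    1    1
  a   0    0    1    1    1
  e   0    0    1    1    1
  d   0    1    1    2    2
LCS length = dp[6][4] = 2

2


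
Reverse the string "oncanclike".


Input: oncanclike
Reading characters right to left:
  Position 9: 'e'
  Position 8: 'k'
  Position 7: 'i'
  Position 6: 'l'
  Position 5: 'c'
  Position 4: 'n'
  Position 3: 'a'
  Position 2: 'c'
  Position 1: 'n'
  Position 0: 'o'
Reversed: ekilcnacno

ekilcnacno


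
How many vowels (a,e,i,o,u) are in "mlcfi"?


Input: mlcfi
Checking each character:
  'm' at position 0: consonant
  'l' at position 1: consonant
  'c' at position 2: consonant
  'f' at position 3: consonant
  'i' at position 4: vowel (running total: 1)
Total vowels: 1

1


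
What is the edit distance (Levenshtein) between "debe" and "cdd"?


Computing edit distance: "debe" -> "cdd"
DP table:
           c    d    d
      0    1    2    3
  d   1    1    1    2
  e   2    2    2    2
  b   3    3    3    3
  e   4    4    4    4
Edit distance = dp[4][3] = 4

4


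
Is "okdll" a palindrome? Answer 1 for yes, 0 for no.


Input: okdll
Reversed: lldko
  Compare pos 0 ('o') with pos 4 ('l'): MISMATCH
  Compare pos 1 ('k') with pos 3 ('l'): MISMATCH
Result: not a palindrome

0


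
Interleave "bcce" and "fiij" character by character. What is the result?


Interleaving "bcce" and "fiij":
  Position 0: 'b' from first, 'f' from second => "bf"
  Position 1: 'c' from first, 'i' from second => "ci"
  Position 2: 'c' from first, 'i' from second => "ci"
  Position 3: 'e' from first, 'j' from second => "ej"
Result: bfciciej

bfciciej


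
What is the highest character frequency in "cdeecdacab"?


Input: cdeecdacab
Character counts:
  'a': 2
  'b': 1
  'c': 3
  'd': 2
  'e': 2
Maximum frequency: 3

3


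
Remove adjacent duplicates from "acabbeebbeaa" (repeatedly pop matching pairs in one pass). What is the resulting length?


Input: acabbeebbeaa
Stack-based adjacent duplicate removal:
  Read 'a': push. Stack: a
  Read 'c': push. Stack: ac
  Read 'a': push. Stack: aca
  Read 'b': push. Stack: acab
  Read 'b': matches stack top 'b' => pop. Stack: aca
  Read 'e': push. Stack: acae
  Read 'e': matches stack top 'e' => pop. Stack: aca
  Read 'b': push. Stack: acab
  Read 'b': matches stack top 'b' => pop. Stack: aca
  Read 'e': push. Stack: acae
  Read 'a': push. Stack: acaea
  Read 'a': matches stack top 'a' => pop. Stack: acae
Final stack: "acae" (length 4)

4


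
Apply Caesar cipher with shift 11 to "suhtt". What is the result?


Caesar cipher: shift "suhtt" by 11
  's' (pos 18) + 11 = pos 3 = 'd'
  'u' (pos 20) + 11 = pos 5 = 'f'
  'h' (pos 7) + 11 = pos 18 = 's'
  't' (pos 19) + 11 = pos 4 = 'e'
  't' (pos 19) + 11 = pos 4 = 'e'
Result: dfsee

dfsee


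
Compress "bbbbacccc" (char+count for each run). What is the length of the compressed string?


Input: bbbbacccc
Runs:
  'b' x 4 => "b4"
  'a' x 1 => "a1"
  'c' x 4 => "c4"
Compressed: "b4a1c4"
Compressed length: 6

6


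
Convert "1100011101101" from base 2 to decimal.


Input: "1100011101101" in base 2
Positional expansion:
  Digit '1' (value 1) x 2^12 = 4096
  Digit '1' (value 1) x 2^11 = 2048
  Digit '0' (value 0) x 2^10 = 0
  Digit '0' (value 0) x 2^9 = 0
  Digit '0' (value 0) x 2^8 = 0
  Digit '1' (value 1) x 2^7 = 128
  Digit '1' (value 1) x 2^6 = 64
  Digit '1' (value 1) x 2^5 = 32
  Digit '0' (value 0) x 2^4 = 0
  Digit '1' (value 1) x 2^3 = 8
  Digit '1' (value 1) x 2^2 = 4
  Digit '0' (value 0) x 2^1 = 0
  Digit '1' (value 1) x 2^0 = 1
Sum = 6381

6381


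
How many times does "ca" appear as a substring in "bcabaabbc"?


Searching for "ca" in "bcabaabbc"
Scanning each position:
  Position 0: "bc" => no
  Position 1: "ca" => MATCH
  Position 2: "ab" => no
  Position 3: "ba" => no
  Position 4: "aa" => no
  Position 5: "ab" => no
  Position 6: "bb" => no
  Position 7: "bc" => no
Total occurrences: 1

1


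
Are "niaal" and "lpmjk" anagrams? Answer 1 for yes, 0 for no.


Strings: "niaal", "lpmjk"
Sorted first:  aailn
Sorted second: jklmp
Differ at position 0: 'a' vs 'j' => not anagrams

0


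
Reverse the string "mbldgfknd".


Input: mbldgfknd
Reading characters right to left:
  Position 8: 'd'
  Position 7: 'n'
  Position 6: 'k'
  Position 5: 'f'
  Position 4: 'g'
  Position 3: 'd'
  Position 2: 'l'
  Position 1: 'b'
  Position 0: 'm'
Reversed: dnkfgdlbm

dnkfgdlbm


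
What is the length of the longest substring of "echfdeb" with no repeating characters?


Input: "echfdeb"
Sliding window (track last position of each char):
  Position 0 ('e'): window [0,0] length 1 -- new best
  Position 1 ('c'): window [0,1] length 2 -- new best
  Position 2 ('h'): window [0,2] length 3 -- new best
  Position 3 ('f'): window [0,3] length 4 -- new best
  Position 4 ('d'): window [0,4] length 5 -- new best
  Position 5 ('e'): repeat (last at 0), move window start to 1
  Position 5 ('e'): window [1,5] length 5
  Position 6 ('b'): window [1,6] length 6 -- new best
Longest substring with no repeats: "chfdeb" with length 6

6


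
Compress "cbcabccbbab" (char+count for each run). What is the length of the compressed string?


Input: cbcabccbbab
Runs:
  'c' x 1 => "c1"
  'b' x 1 => "b1"
  'c' x 1 => "c1"
  'a' x 1 => "a1"
  'b' x 1 => "b1"
  'c' x 2 => "c2"
  'b' x 2 => "b2"
  'a' x 1 => "a1"
  'b' x 1 => "b1"
Compressed: "c1b1c1a1b1c2b2a1b1"
Compressed length: 18

18


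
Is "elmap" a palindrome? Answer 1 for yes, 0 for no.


Input: elmap
Reversed: pamle
  Compare pos 0 ('e') with pos 4 ('p'): MISMATCH
  Compare pos 1 ('l') with pos 3 ('a'): MISMATCH
Result: not a palindrome

0


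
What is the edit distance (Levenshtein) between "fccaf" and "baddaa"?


Computing edit distance: "fccaf" -> "baddaa"
DP table:
           b    a    d    d    a    a
      0    1    2    3    4    5    6
  f   1    1    2    3    4    5    6
  c   2    2    2    3    4    5    6
  c   3    3    3    3    4    5    6
  a   4    4    3    4    4    4    5
  f   5    5    4    4    5    5    5
Edit distance = dp[5][6] = 5

5


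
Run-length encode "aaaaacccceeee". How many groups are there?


Input: aaaaacccceeee
Scanning for consecutive runs:
  Group 1: 'a' x 5 (positions 0-4)
  Group 2: 'c' x 4 (positions 5-8)
  Group 3: 'e' x 4 (positions 9-12)
Total groups: 3

3


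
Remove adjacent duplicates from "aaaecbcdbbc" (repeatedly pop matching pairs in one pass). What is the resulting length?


Input: aaaecbcdbbc
Stack-based adjacent duplicate removal:
  Read 'a': push. Stack: a
  Read 'a': matches stack top 'a' => pop. Stack: (empty)
  Read 'a': push. Stack: a
  Read 'e': push. Stack: ae
  Read 'c': push. Stack: aec
  Read 'b': push. Stack: aecb
  Read 'c': push. Stack: aecbc
  Read 'd': push. Stack: aecbcd
  Read 'b': push. Stack: aecbcdb
  Read 'b': matches stack top 'b' => pop. Stack: aecbcd
  Read 'c': push. Stack: aecbcdc
Final stack: "aecbcdc" (length 7)

7


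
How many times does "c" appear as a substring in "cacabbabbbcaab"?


Searching for "c" in "cacabbabbbcaab"
Scanning each position:
  Position 0: "c" => MATCH
  Position 1: "a" => no
  Position 2: "c" => MATCH
  Position 3: "a" => no
  Position 4: "b" => no
  Position 5: "b" => no
  Position 6: "a" => no
  Position 7: "b" => no
  Position 8: "b" => no
  Position 9: "b" => no
  Position 10: "c" => MATCH
  Position 11: "a" => no
  Position 12: "a" => no
  Position 13: "b" => no
Total occurrences: 3

3


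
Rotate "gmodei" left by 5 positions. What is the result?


Input: "gmodei", rotate left by 5
First 5 characters: "gmode"
Remaining characters: "i"
Concatenate remaining + first: "i" + "gmode" = "igmode"

igmode


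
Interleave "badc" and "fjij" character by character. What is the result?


Interleaving "badc" and "fjij":
  Position 0: 'b' from first, 'f' from second => "bf"
  Position 1: 'a' from first, 'j' from second => "aj"
  Position 2: 'd' from first, 'i' from second => "di"
  Position 3: 'c' from first, 'j' from second => "cj"
Result: bfajdicj

bfajdicj


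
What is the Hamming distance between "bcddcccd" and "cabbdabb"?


Comparing "bcddcccd" and "cabbdabb" position by position:
  Position 0: 'b' vs 'c' => differ
  Position 1: 'c' vs 'a' => differ
  Position 2: 'd' vs 'b' => differ
  Position 3: 'd' vs 'b' => differ
  Position 4: 'c' vs 'd' => differ
  Position 5: 'c' vs 'a' => differ
  Position 6: 'c' vs 'b' => differ
  Position 7: 'd' vs 'b' => differ
Total differences (Hamming distance): 8

8


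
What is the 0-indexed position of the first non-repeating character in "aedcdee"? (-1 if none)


Input: aedcdee
Character frequencies:
  'a': 1
  'c': 1
  'd': 2
  'e': 3
Scanning left to right for freq == 1:
  Position 0 ('a'): unique! => answer = 0

0


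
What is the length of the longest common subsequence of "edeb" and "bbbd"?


LCS of "edeb" and "bbbd"
DP table:
           b    b    b    d
      0    0    0    0    0
  e   0    0    0    0    0
  d   0    0    0    0    1
  e   0    0    0    0    1
  b   0    1    1    1    1
LCS length = dp[4][4] = 1

1


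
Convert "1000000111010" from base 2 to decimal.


Input: "1000000111010" in base 2
Positional expansion:
  Digit '1' (value 1) x 2^12 = 4096
  Digit '0' (value 0) x 2^11 = 0
  Digit '0' (value 0) x 2^10 = 0
  Digit '0' (value 0) x 2^9 = 0
  Digit '0' (value 0) x 2^8 = 0
  Digit '0' (value 0) x 2^7 = 0
  Digit '0' (value 0) x 2^6 = 0
  Digit '1' (value 1) x 2^5 = 32
  Digit '1' (value 1) x 2^4 = 16
  Digit '1' (value 1) x 2^3 = 8
  Digit '0' (value 0) x 2^2 = 0
  Digit '1' (value 1) x 2^1 = 2
  Digit '0' (value 0) x 2^0 = 0
Sum = 4154

4154


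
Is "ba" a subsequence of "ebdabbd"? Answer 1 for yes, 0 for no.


Check if "ba" is a subsequence of "ebdabbd"
Greedy scan:
  Position 0 ('e'): no match needed
  Position 1 ('b'): matches sub[0] = 'b'
  Position 2 ('d'): no match needed
  Position 3 ('a'): matches sub[1] = 'a'
  Position 4 ('b'): no match needed
  Position 5 ('b'): no match needed
  Position 6 ('d'): no match needed
All 2 characters matched => is a subsequence

1


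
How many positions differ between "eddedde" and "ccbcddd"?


Comparing "eddedde" and "ccbcddd" position by position:
  Position 0: 'e' vs 'c' => DIFFER
  Position 1: 'd' vs 'c' => DIFFER
  Position 2: 'd' vs 'b' => DIFFER
  Position 3: 'e' vs 'c' => DIFFER
  Position 4: 'd' vs 'd' => same
  Position 5: 'd' vs 'd' => same
  Position 6: 'e' vs 'd' => DIFFER
Positions that differ: 5

5


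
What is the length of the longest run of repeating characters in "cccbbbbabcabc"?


Input: "cccbbbbabcabc"
Scanning for longest run:
  Position 1 ('c'): continues run of 'c', length=2
  Position 2 ('c'): continues run of 'c', length=3
  Position 3 ('b'): new char, reset run to 1
  Position 4 ('b'): continues run of 'b', length=2
  Position 5 ('b'): continues run of 'b', length=3
  Position 6 ('b'): continues run of 'b', length=4
  Position 7 ('a'): new char, reset run to 1
  Position 8 ('b'): new char, reset run to 1
  Position 9 ('c'): new char, reset run to 1
  Position 10 ('a'): new char, reset run to 1
  Position 11 ('b'): new char, reset run to 1
  Position 12 ('c'): new char, reset run to 1
Longest run: 'b' with length 4

4


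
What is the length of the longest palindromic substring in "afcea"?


Input: "afcea"
Checking substrings for palindromes:
  No multi-char palindromic substrings found
Longest palindromic substring: "a" with length 1

1


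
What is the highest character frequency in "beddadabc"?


Input: beddadabc
Character counts:
  'a': 2
  'b': 2
  'c': 1
  'd': 3
  'e': 1
Maximum frequency: 3

3


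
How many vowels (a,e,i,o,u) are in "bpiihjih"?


Input: bpiihjih
Checking each character:
  'b' at position 0: consonant
  'p' at position 1: consonant
  'i' at position 2: vowel (running total: 1)
  'i' at position 3: vowel (running total: 2)
  'h' at position 4: consonant
  'j' at position 5: consonant
  'i' at position 6: vowel (running total: 3)
  'h' at position 7: consonant
Total vowels: 3

3


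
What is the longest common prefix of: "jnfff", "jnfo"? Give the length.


Words: jnfff, jnfo
  Position 0: all 'j' => match
  Position 1: all 'n' => match
  Position 2: all 'f' => match
  Position 3: ('f', 'o') => mismatch, stop
LCP = "jnf" (length 3)

3


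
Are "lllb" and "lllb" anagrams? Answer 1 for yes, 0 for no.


Strings: "lllb", "lllb"
Sorted first:  blll
Sorted second: blll
Sorted forms match => anagrams

1


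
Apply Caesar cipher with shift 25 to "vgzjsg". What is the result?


Caesar cipher: shift "vgzjsg" by 25
  'v' (pos 21) + 25 = pos 20 = 'u'
  'g' (pos 6) + 25 = pos 5 = 'f'
  'z' (pos 25) + 25 = pos 24 = 'y'
  'j' (pos 9) + 25 = pos 8 = 'i'
  's' (pos 18) + 25 = pos 17 = 'r'
  'g' (pos 6) + 25 = pos 5 = 'f'
Result: ufyirf

ufyirf


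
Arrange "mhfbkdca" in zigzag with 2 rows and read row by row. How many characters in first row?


Zigzag "mhfbkdca" into 2 rows:
Placing characters:
  'm' => row 0
  'h' => row 1
  'f' => row 0
  'b' => row 1
  'k' => row 0
  'd' => row 1
  'c' => row 0
  'a' => row 1
Rows:
  Row 0: "mfkc"
  Row 1: "hbda"
First row length: 4

4


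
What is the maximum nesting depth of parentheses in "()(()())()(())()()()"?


Input: "()(()())()(())()()()"
Tracking depth:
  Position 0 '(': depth becomes 1
  Position 1 ')': depth becomes 0
  Position 2 '(': depth becomes 1
  Position 3 '(': depth becomes 2
  Position 4 ')': depth becomes 1
  Position 5 '(': depth becomes 2
  Position 6 ')': depth becomes 1
  Position 7 ')': depth becomes 0
  Position 8 '(': depth becomes 1
  Position 9 ')': depth becomes 0
  Position 10 '(': depth becomes 1
  Position 11 '(': depth becomes 2
  Position 12 ')': depth becomes 1
  Position 13 ')': depth becomes 0
  Position 14 '(': depth becomes 1
  Position 15 ')': depth becomes 0
  Position 16 '(': depth becomes 1
  Position 17 ')': depth becomes 0
  Position 18 '(': depth becomes 1
  Position 19 ')': depth becomes 0
Maximum depth reached: 2

2


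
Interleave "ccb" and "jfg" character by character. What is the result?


Interleaving "ccb" and "jfg":
  Position 0: 'c' from first, 'j' from second => "cj"
  Position 1: 'c' from first, 'f' from second => "cf"
  Position 2: 'b' from first, 'g' from second => "bg"
Result: cjcfbg

cjcfbg


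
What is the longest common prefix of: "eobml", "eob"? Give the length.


Words: eobml, eob
  Position 0: all 'e' => match
  Position 1: all 'o' => match
  Position 2: all 'b' => match
LCP = "eob" (length 3)

3


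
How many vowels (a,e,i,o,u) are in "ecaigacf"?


Input: ecaigacf
Checking each character:
  'e' at position 0: vowel (running total: 1)
  'c' at position 1: consonant
  'a' at position 2: vowel (running total: 2)
  'i' at position 3: vowel (running total: 3)
  'g' at position 4: consonant
  'a' at position 5: vowel (running total: 4)
  'c' at position 6: consonant
  'f' at position 7: consonant
Total vowels: 4

4


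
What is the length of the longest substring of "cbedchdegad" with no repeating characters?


Input: "cbedchdegad"
Sliding window (track last position of each char):
  Position 0 ('c'): window [0,0] length 1 -- new best
  Position 1 ('b'): window [0,1] length 2 -- new best
  Position 2 ('e'): window [0,2] length 3 -- new best
  Position 3 ('d'): window [0,3] length 4 -- new best
  Position 4 ('c'): repeat (last at 0), move window start to 1
  Position 4 ('c'): window [1,4] length 4
  Position 5 ('h'): window [1,5] length 5 -- new best
  Position 6 ('d'): repeat (last at 3), move window start to 4
  Position 6 ('d'): window [4,6] length 3
  Position 7 ('e'): window [4,7] length 4
  Position 8 ('g'): window [4,8] length 5
  Position 9 ('a'): window [4,9] length 6 -- new best
  Position 10 ('d'): repeat (last at 6), move window start to 7
  Position 10 ('d'): window [7,10] length 4
Longest substring with no repeats: "chdega" with length 6

6


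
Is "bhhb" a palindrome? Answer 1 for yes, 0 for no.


Input: bhhb
Reversed: bhhb
  Compare pos 0 ('b') with pos 3 ('b'): match
  Compare pos 1 ('h') with pos 2 ('h'): match
Result: palindrome

1


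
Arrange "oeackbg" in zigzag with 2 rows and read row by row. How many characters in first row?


Zigzag "oeackbg" into 2 rows:
Placing characters:
  'o' => row 0
  'e' => row 1
  'a' => row 0
  'c' => row 1
  'k' => row 0
  'b' => row 1
  'g' => row 0
Rows:
  Row 0: "oakg"
  Row 1: "ecb"
First row length: 4

4


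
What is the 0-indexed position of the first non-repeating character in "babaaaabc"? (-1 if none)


Input: babaaaabc
Character frequencies:
  'a': 5
  'b': 3
  'c': 1
Scanning left to right for freq == 1:
  Position 0 ('b'): freq=3, skip
  Position 1 ('a'): freq=5, skip
  Position 2 ('b'): freq=3, skip
  Position 3 ('a'): freq=5, skip
  Position 4 ('a'): freq=5, skip
  Position 5 ('a'): freq=5, skip
  Position 6 ('a'): freq=5, skip
  Position 7 ('b'): freq=3, skip
  Position 8 ('c'): unique! => answer = 8

8


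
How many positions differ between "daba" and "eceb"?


Comparing "daba" and "eceb" position by position:
  Position 0: 'd' vs 'e' => DIFFER
  Position 1: 'a' vs 'c' => DIFFER
  Position 2: 'b' vs 'e' => DIFFER
  Position 3: 'a' vs 'b' => DIFFER
Positions that differ: 4

4


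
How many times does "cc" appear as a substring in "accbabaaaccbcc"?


Searching for "cc" in "accbabaaaccbcc"
Scanning each position:
  Position 0: "ac" => no
  Position 1: "cc" => MATCH
  Position 2: "cb" => no
  Position 3: "ba" => no
  Position 4: "ab" => no
  Position 5: "ba" => no
  Position 6: "aa" => no
  Position 7: "aa" => no
  Position 8: "ac" => no
  Position 9: "cc" => MATCH
  Position 10: "cb" => no
  Position 11: "bc" => no
  Position 12: "cc" => MATCH
Total occurrences: 3

3


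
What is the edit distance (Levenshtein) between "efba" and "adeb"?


Computing edit distance: "efba" -> "adeb"
DP table:
           a    d    e    b
      0    1    2    3    4
  e   1    1    2    2    3
  f   2    2    2    3    3
  b   3    3    3    3    3
  a   4    3    4    4    4
Edit distance = dp[4][4] = 4

4


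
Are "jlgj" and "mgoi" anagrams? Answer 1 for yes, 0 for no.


Strings: "jlgj", "mgoi"
Sorted first:  gjjl
Sorted second: gimo
Differ at position 1: 'j' vs 'i' => not anagrams

0


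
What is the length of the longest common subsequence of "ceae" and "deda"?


LCS of "ceae" and "deda"
DP table:
           d    e    d    a
      0    0    0    0    0
  c   0    0    0    0    0
  e   0    0    1    1    1
  a   0    0    1    1    2
  e   0    0    1    1    2
LCS length = dp[4][4] = 2

2


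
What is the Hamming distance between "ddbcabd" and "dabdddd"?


Comparing "ddbcabd" and "dabdddd" position by position:
  Position 0: 'd' vs 'd' => same
  Position 1: 'd' vs 'a' => differ
  Position 2: 'b' vs 'b' => same
  Position 3: 'c' vs 'd' => differ
  Position 4: 'a' vs 'd' => differ
  Position 5: 'b' vs 'd' => differ
  Position 6: 'd' vs 'd' => same
Total differences (Hamming distance): 4

4


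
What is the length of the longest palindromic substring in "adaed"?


Input: "adaed"
Checking substrings for palindromes:
  [0:3] "ada" (len 3) => palindrome
Longest palindromic substring: "ada" with length 3

3


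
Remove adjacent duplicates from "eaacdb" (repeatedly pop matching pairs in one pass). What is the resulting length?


Input: eaacdb
Stack-based adjacent duplicate removal:
  Read 'e': push. Stack: e
  Read 'a': push. Stack: ea
  Read 'a': matches stack top 'a' => pop. Stack: e
  Read 'c': push. Stack: ec
  Read 'd': push. Stack: ecd
  Read 'b': push. Stack: ecdb
Final stack: "ecdb" (length 4)

4


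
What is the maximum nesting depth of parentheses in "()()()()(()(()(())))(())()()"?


Input: "()()()()(()(()(())))(())()()"
Tracking depth:
  Position 0 '(': depth becomes 1
  Position 1 ')': depth becomes 0
  Position 2 '(': depth becomes 1
  Position 3 ')': depth becomes 0
  Position 4 '(': depth becomes 1
  Position 5 ')': depth becomes 0
  Position 6 '(': depth becomes 1
  Position 7 ')': depth becomes 0
  Position 8 '(': depth becomes 1
  Position 9 '(': depth becomes 2
  Position 10 ')': depth becomes 1
  Position 11 '(': depth becomes 2
  Position 12 '(': depth becomes 3
  Position 13 ')': depth becomes 2
  Position 14 '(': depth becomes 3
  Position 15 '(': depth becomes 4
  Position 16 ')': depth becomes 3
  Position 17 ')': depth becomes 2
  Position 18 ')': depth becomes 1
  Position 19 ')': depth becomes 0
  Position 20 '(': depth becomes 1
  Position 21 '(': depth becomes 2
  Position 22 ')': depth becomes 1
  Position 23 ')': depth becomes 0
  Position 24 '(': depth becomes 1
  Position 25 ')': depth becomes 0
  Position 26 '(': depth becomes 1
  Position 27 ')': depth becomes 0
Maximum depth reached: 4

4


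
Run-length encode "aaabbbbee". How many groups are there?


Input: aaabbbbee
Scanning for consecutive runs:
  Group 1: 'a' x 3 (positions 0-2)
  Group 2: 'b' x 4 (positions 3-6)
  Group 3: 'e' x 2 (positions 7-8)
Total groups: 3

3


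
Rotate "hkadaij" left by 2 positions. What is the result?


Input: "hkadaij", rotate left by 2
First 2 characters: "hk"
Remaining characters: "adaij"
Concatenate remaining + first: "adaij" + "hk" = "adaijhk"

adaijhk


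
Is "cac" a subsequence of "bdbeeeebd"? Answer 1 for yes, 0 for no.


Check if "cac" is a subsequence of "bdbeeeebd"
Greedy scan:
  Position 0 ('b'): no match needed
  Position 1 ('d'): no match needed
  Position 2 ('b'): no match needed
  Position 3 ('e'): no match needed
  Position 4 ('e'): no match needed
  Position 5 ('e'): no match needed
  Position 6 ('e'): no match needed
  Position 7 ('b'): no match needed
  Position 8 ('d'): no match needed
Only matched 0/3 characters => not a subsequence

0


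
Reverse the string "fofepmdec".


Input: fofepmdec
Reading characters right to left:
  Position 8: 'c'
  Position 7: 'e'
  Position 6: 'd'
  Position 5: 'm'
  Position 4: 'p'
  Position 3: 'e'
  Position 2: 'f'
  Position 1: 'o'
  Position 0: 'f'
Reversed: cedmpefof

cedmpefof


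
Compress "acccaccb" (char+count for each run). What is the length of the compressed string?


Input: acccaccb
Runs:
  'a' x 1 => "a1"
  'c' x 3 => "c3"
  'a' x 1 => "a1"
  'c' x 2 => "c2"
  'b' x 1 => "b1"
Compressed: "a1c3a1c2b1"
Compressed length: 10

10


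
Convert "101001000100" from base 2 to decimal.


Input: "101001000100" in base 2
Positional expansion:
  Digit '1' (value 1) x 2^11 = 2048
  Digit '0' (value 0) x 2^10 = 0
  Digit '1' (value 1) x 2^9 = 512
  Digit '0' (value 0) x 2^8 = 0
  Digit '0' (value 0) x 2^7 = 0
  Digit '1' (value 1) x 2^6 = 64
  Digit '0' (value 0) x 2^5 = 0
  Digit '0' (value 0) x 2^4 = 0
  Digit '0' (value 0) x 2^3 = 0
  Digit '1' (value 1) x 2^2 = 4
  Digit '0' (value 0) x 2^1 = 0
  Digit '0' (value 0) x 2^0 = 0
Sum = 2628

2628


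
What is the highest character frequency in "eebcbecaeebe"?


Input: eebcbecaeebe
Character counts:
  'a': 1
  'b': 3
  'c': 2
  'e': 6
Maximum frequency: 6

6


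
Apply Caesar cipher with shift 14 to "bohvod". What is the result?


Caesar cipher: shift "bohvod" by 14
  'b' (pos 1) + 14 = pos 15 = 'p'
  'o' (pos 14) + 14 = pos 2 = 'c'
  'h' (pos 7) + 14 = pos 21 = 'v'
  'v' (pos 21) + 14 = pos 9 = 'j'
  'o' (pos 14) + 14 = pos 2 = 'c'
  'd' (pos 3) + 14 = pos 17 = 'r'
Result: pcvjcr

pcvjcr


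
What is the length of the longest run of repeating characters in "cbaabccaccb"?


Input: "cbaabccaccb"
Scanning for longest run:
  Position 1 ('b'): new char, reset run to 1
  Position 2 ('a'): new char, reset run to 1
  Position 3 ('a'): continues run of 'a', length=2
  Position 4 ('b'): new char, reset run to 1
  Position 5 ('c'): new char, reset run to 1
  Position 6 ('c'): continues run of 'c', length=2
  Position 7 ('a'): new char, reset run to 1
  Position 8 ('c'): new char, reset run to 1
  Position 9 ('c'): continues run of 'c', length=2
  Position 10 ('b'): new char, reset run to 1
Longest run: 'a' with length 2

2


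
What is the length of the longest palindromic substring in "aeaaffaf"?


Input: "aeaaffaf"
Checking substrings for palindromes:
  [3:7] "affa" (len 4) => palindrome
  [0:3] "aea" (len 3) => palindrome
  [5:8] "faf" (len 3) => palindrome
  [2:4] "aa" (len 2) => palindrome
  [4:6] "ff" (len 2) => palindrome
Longest palindromic substring: "affa" with length 4

4


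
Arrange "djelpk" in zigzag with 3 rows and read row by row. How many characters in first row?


Zigzag "djelpk" into 3 rows:
Placing characters:
  'd' => row 0
  'j' => row 1
  'e' => row 2
  'l' => row 1
  'p' => row 0
  'k' => row 1
Rows:
  Row 0: "dp"
  Row 1: "jlk"
  Row 2: "e"
First row length: 2

2


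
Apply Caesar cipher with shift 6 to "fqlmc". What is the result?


Caesar cipher: shift "fqlmc" by 6
  'f' (pos 5) + 6 = pos 11 = 'l'
  'q' (pos 16) + 6 = pos 22 = 'w'
  'l' (pos 11) + 6 = pos 17 = 'r'
  'm' (pos 12) + 6 = pos 18 = 's'
  'c' (pos 2) + 6 = pos 8 = 'i'
Result: lwrsi

lwrsi


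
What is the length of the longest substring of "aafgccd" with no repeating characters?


Input: "aafgccd"
Sliding window (track last position of each char):
  Position 0 ('a'): window [0,0] length 1 -- new best
  Position 1 ('a'): repeat (last at 0), move window start to 1
  Position 1 ('a'): window [1,1] length 1
  Position 2 ('f'): window [1,2] length 2 -- new best
  Position 3 ('g'): window [1,3] length 3 -- new best
  Position 4 ('c'): window [1,4] length 4 -- new best
  Position 5 ('c'): repeat (last at 4), move window start to 5
  Position 5 ('c'): window [5,5] length 1
  Position 6 ('d'): window [5,6] length 2
Longest substring with no repeats: "afgc" with length 4

4


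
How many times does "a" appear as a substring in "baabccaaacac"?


Searching for "a" in "baabccaaacac"
Scanning each position:
  Position 0: "b" => no
  Position 1: "a" => MATCH
  Position 2: "a" => MATCH
  Position 3: "b" => no
  Position 4: "c" => no
  Position 5: "c" => no
  Position 6: "a" => MATCH
  Position 7: "a" => MATCH
  Position 8: "a" => MATCH
  Position 9: "c" => no
  Position 10: "a" => MATCH
  Position 11: "c" => no
Total occurrences: 6

6


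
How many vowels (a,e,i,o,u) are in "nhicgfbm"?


Input: nhicgfbm
Checking each character:
  'n' at position 0: consonant
  'h' at position 1: consonant
  'i' at position 2: vowel (running total: 1)
  'c' at position 3: consonant
  'g' at position 4: consonant
  'f' at position 5: consonant
  'b' at position 6: consonant
  'm' at position 7: consonant
Total vowels: 1

1


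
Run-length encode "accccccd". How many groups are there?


Input: accccccd
Scanning for consecutive runs:
  Group 1: 'a' x 1 (positions 0-0)
  Group 2: 'c' x 6 (positions 1-6)
  Group 3: 'd' x 1 (positions 7-7)
Total groups: 3

3


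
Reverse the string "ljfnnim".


Input: ljfnnim
Reading characters right to left:
  Position 6: 'm'
  Position 5: 'i'
  Position 4: 'n'
  Position 3: 'n'
  Position 2: 'f'
  Position 1: 'j'
  Position 0: 'l'
Reversed: minnfjl

minnfjl


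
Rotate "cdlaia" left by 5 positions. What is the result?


Input: "cdlaia", rotate left by 5
First 5 characters: "cdlai"
Remaining characters: "a"
Concatenate remaining + first: "a" + "cdlai" = "acdlai"

acdlai


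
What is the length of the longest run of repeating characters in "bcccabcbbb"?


Input: "bcccabcbbb"
Scanning for longest run:
  Position 1 ('c'): new char, reset run to 1
  Position 2 ('c'): continues run of 'c', length=2
  Position 3 ('c'): continues run of 'c', length=3
  Position 4 ('a'): new char, reset run to 1
  Position 5 ('b'): new char, reset run to 1
  Position 6 ('c'): new char, reset run to 1
  Position 7 ('b'): new char, reset run to 1
  Position 8 ('b'): continues run of 'b', length=2
  Position 9 ('b'): continues run of 'b', length=3
Longest run: 'c' with length 3

3


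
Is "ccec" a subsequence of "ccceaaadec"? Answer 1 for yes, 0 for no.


Check if "ccec" is a subsequence of "ccceaaadec"
Greedy scan:
  Position 0 ('c'): matches sub[0] = 'c'
  Position 1 ('c'): matches sub[1] = 'c'
  Position 2 ('c'): no match needed
  Position 3 ('e'): matches sub[2] = 'e'
  Position 4 ('a'): no match needed
  Position 5 ('a'): no match needed
  Position 6 ('a'): no match needed
  Position 7 ('d'): no match needed
  Position 8 ('e'): no match needed
  Position 9 ('c'): matches sub[3] = 'c'
All 4 characters matched => is a subsequence

1


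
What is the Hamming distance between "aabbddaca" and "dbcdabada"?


Comparing "aabbddaca" and "dbcdabada" position by position:
  Position 0: 'a' vs 'd' => differ
  Position 1: 'a' vs 'b' => differ
  Position 2: 'b' vs 'c' => differ
  Position 3: 'b' vs 'd' => differ
  Position 4: 'd' vs 'a' => differ
  Position 5: 'd' vs 'b' => differ
  Position 6: 'a' vs 'a' => same
  Position 7: 'c' vs 'd' => differ
  Position 8: 'a' vs 'a' => same
Total differences (Hamming distance): 7

7


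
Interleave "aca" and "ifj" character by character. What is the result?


Interleaving "aca" and "ifj":
  Position 0: 'a' from first, 'i' from second => "ai"
  Position 1: 'c' from first, 'f' from second => "cf"
  Position 2: 'a' from first, 'j' from second => "aj"
Result: aicfaj

aicfaj


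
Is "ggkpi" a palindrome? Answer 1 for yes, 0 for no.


Input: ggkpi
Reversed: ipkgg
  Compare pos 0 ('g') with pos 4 ('i'): MISMATCH
  Compare pos 1 ('g') with pos 3 ('p'): MISMATCH
Result: not a palindrome

0


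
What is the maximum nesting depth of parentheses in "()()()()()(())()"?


Input: "()()()()()(())()"
Tracking depth:
  Position 0 '(': depth becomes 1
  Position 1 ')': depth becomes 0
  Position 2 '(': depth becomes 1
  Position 3 ')': depth becomes 0
  Position 4 '(': depth becomes 1
  Position 5 ')': depth becomes 0
  Position 6 '(': depth becomes 1
  Position 7 ')': depth becomes 0
  Position 8 '(': depth becomes 1
  Position 9 ')': depth becomes 0
  Position 10 '(': depth becomes 1
  Position 11 '(': depth becomes 2
  Position 12 ')': depth becomes 1
  Position 13 ')': depth becomes 0
  Position 14 '(': depth becomes 1
  Position 15 ')': depth becomes 0
Maximum depth reached: 2

2


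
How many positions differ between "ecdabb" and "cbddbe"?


Comparing "ecdabb" and "cbddbe" position by position:
  Position 0: 'e' vs 'c' => DIFFER
  Position 1: 'c' vs 'b' => DIFFER
  Position 2: 'd' vs 'd' => same
  Position 3: 'a' vs 'd' => DIFFER
  Position 4: 'b' vs 'b' => same
  Position 5: 'b' vs 'e' => DIFFER
Positions that differ: 4

4


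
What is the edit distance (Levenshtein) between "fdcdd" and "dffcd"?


Computing edit distance: "fdcdd" -> "dffcd"
DP table:
           d    f    f    c    d
      0    1    2    3    4    5
  f   1    1    1    2    3    4
  d   2    1    2    2    3    3
  c   3    2    2    3    2    3
  d   4    3    3    3    3    2
  d   5    4    4    4    4    3
Edit distance = dp[5][5] = 3

3


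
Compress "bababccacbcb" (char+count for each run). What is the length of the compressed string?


Input: bababccacbcb
Runs:
  'b' x 1 => "b1"
  'a' x 1 => "a1"
  'b' x 1 => "b1"
  'a' x 1 => "a1"
  'b' x 1 => "b1"
  'c' x 2 => "c2"
  'a' x 1 => "a1"
  'c' x 1 => "c1"
  'b' x 1 => "b1"
  'c' x 1 => "c1"
  'b' x 1 => "b1"
Compressed: "b1a1b1a1b1c2a1c1b1c1b1"
Compressed length: 22

22


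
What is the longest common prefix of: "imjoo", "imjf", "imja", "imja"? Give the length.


Words: imjoo, imjf, imja, imja
  Position 0: all 'i' => match
  Position 1: all 'm' => match
  Position 2: all 'j' => match
  Position 3: ('o', 'f', 'a', 'a') => mismatch, stop
LCP = "imj" (length 3)

3


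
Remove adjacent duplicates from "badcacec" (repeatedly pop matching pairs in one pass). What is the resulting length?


Input: badcacec
Stack-based adjacent duplicate removal:
  Read 'b': push. Stack: b
  Read 'a': push. Stack: ba
  Read 'd': push. Stack: bad
  Read 'c': push. Stack: badc
  Read 'a': push. Stack: badca
  Read 'c': push. Stack: badcac
  Read 'e': push. Stack: badcace
  Read 'c': push. Stack: badcacec
Final stack: "badcacec" (length 8)

8


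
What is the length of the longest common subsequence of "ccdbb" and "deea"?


LCS of "ccdbb" and "deea"
DP table:
           d    e    e    a
      0    0    0    0    0
  c   0    0    0    0    0
  c   0    0    0    0    0
  d   0    1    1    1    1
  b   0    1    1    1    1
  b   0    1    1    1    1
LCS length = dp[5][4] = 1

1


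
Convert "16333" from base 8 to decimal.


Input: "16333" in base 8
Positional expansion:
  Digit '1' (value 1) x 8^4 = 4096
  Digit '6' (value 6) x 8^3 = 3072
  Digit '3' (value 3) x 8^2 = 192
  Digit '3' (value 3) x 8^1 = 24
  Digit '3' (value 3) x 8^0 = 3
Sum = 7387

7387


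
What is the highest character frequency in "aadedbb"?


Input: aadedbb
Character counts:
  'a': 2
  'b': 2
  'd': 2
  'e': 1
Maximum frequency: 2

2


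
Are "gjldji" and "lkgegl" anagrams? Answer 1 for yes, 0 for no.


Strings: "gjldji", "lkgegl"
Sorted first:  dgijjl
Sorted second: eggkll
Differ at position 0: 'd' vs 'e' => not anagrams

0


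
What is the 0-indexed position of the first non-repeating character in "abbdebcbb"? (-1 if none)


Input: abbdebcbb
Character frequencies:
  'a': 1
  'b': 5
  'c': 1
  'd': 1
  'e': 1
Scanning left to right for freq == 1:
  Position 0 ('a'): unique! => answer = 0

0


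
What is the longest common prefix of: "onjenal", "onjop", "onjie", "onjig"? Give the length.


Words: onjenal, onjop, onjie, onjig
  Position 0: all 'o' => match
  Position 1: all 'n' => match
  Position 2: all 'j' => match
  Position 3: ('e', 'o', 'i', 'i') => mismatch, stop
LCP = "onj" (length 3)

3


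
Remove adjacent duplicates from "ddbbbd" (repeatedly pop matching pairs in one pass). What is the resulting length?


Input: ddbbbd
Stack-based adjacent duplicate removal:
  Read 'd': push. Stack: d
  Read 'd': matches stack top 'd' => pop. Stack: (empty)
  Read 'b': push. Stack: b
  Read 'b': matches stack top 'b' => pop. Stack: (empty)
  Read 'b': push. Stack: b
  Read 'd': push. Stack: bd
Final stack: "bd" (length 2)

2


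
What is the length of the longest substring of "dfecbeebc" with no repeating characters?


Input: "dfecbeebc"
Sliding window (track last position of each char):
  Position 0 ('d'): window [0,0] length 1 -- new best
  Position 1 ('f'): window [0,1] length 2 -- new best
  Position 2 ('e'): window [0,2] length 3 -- new best
  Position 3 ('c'): window [0,3] length 4 -- new best
  Position 4 ('b'): window [0,4] length 5 -- new best
  Position 5 ('e'): repeat (last at 2), move window start to 3
  Position 5 ('e'): window [3,5] length 3
  Position 6 ('e'): repeat (last at 5), move window start to 6
  Position 6 ('e'): window [6,6] length 1
  Position 7 ('b'): window [6,7] length 2
  Position 8 ('c'): window [6,8] length 3
Longest substring with no repeats: "dfecb" with length 5

5


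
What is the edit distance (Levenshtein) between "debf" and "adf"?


Computing edit distance: "debf" -> "adf"
DP table:
           a    d    f
      0    1    2    3
  d   1    1    1    2
  e   2    2    2    2
  b   3    3    3    3
  f   4    4    4    3
Edit distance = dp[4][3] = 3

3


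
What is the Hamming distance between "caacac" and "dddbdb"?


Comparing "caacac" and "dddbdb" position by position:
  Position 0: 'c' vs 'd' => differ
  Position 1: 'a' vs 'd' => differ
  Position 2: 'a' vs 'd' => differ
  Position 3: 'c' vs 'b' => differ
  Position 4: 'a' vs 'd' => differ
  Position 5: 'c' vs 'b' => differ
Total differences (Hamming distance): 6

6


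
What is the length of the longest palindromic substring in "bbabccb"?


Input: "bbabccb"
Checking substrings for palindromes:
  [3:7] "bccb" (len 4) => palindrome
  [1:4] "bab" (len 3) => palindrome
  [0:2] "bb" (len 2) => palindrome
  [4:6] "cc" (len 2) => palindrome
Longest palindromic substring: "bccb" with length 4

4


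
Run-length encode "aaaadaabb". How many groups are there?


Input: aaaadaabb
Scanning for consecutive runs:
  Group 1: 'a' x 4 (positions 0-3)
  Group 2: 'd' x 1 (positions 4-4)
  Group 3: 'a' x 2 (positions 5-6)
  Group 4: 'b' x 2 (positions 7-8)
Total groups: 4

4


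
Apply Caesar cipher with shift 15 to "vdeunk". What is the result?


Caesar cipher: shift "vdeunk" by 15
  'v' (pos 21) + 15 = pos 10 = 'k'
  'd' (pos 3) + 15 = pos 18 = 's'
  'e' (pos 4) + 15 = pos 19 = 't'
  'u' (pos 20) + 15 = pos 9 = 'j'
  'n' (pos 13) + 15 = pos 2 = 'c'
  'k' (pos 10) + 15 = pos 25 = 'z'
Result: kstjcz

kstjcz


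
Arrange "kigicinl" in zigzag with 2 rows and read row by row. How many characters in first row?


Zigzag "kigicinl" into 2 rows:
Placing characters:
  'k' => row 0
  'i' => row 1
  'g' => row 0
  'i' => row 1
  'c' => row 0
  'i' => row 1
  'n' => row 0
  'l' => row 1
Rows:
  Row 0: "kgcn"
  Row 1: "iiil"
First row length: 4

4


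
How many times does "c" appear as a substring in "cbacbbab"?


Searching for "c" in "cbacbbab"
Scanning each position:
  Position 0: "c" => MATCH
  Position 1: "b" => no
  Position 2: "a" => no
  Position 3: "c" => MATCH
  Position 4: "b" => no
  Position 5: "b" => no
  Position 6: "a" => no
  Position 7: "b" => no
Total occurrences: 2

2
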